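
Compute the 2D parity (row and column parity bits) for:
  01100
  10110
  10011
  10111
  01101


Row parities: 01101
Column parities: 10011

Row P: 01101, Col P: 10011, Corner: 1


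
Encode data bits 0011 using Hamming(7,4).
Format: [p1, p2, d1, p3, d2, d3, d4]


Parity bits: p1=1, p2=0, p3=0

1000011


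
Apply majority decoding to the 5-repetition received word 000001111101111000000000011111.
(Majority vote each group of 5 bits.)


Groups: 00000, 11111, 01111, 00000, 00000, 11111
Majority votes: 011001

011001


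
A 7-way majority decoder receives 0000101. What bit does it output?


Ones: 2 out of 7
Threshold: 4

0 (2/7 voted 1)


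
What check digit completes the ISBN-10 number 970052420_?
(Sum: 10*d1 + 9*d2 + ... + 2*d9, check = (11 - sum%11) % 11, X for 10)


Weighted sum: 215
215 mod 11 = 6

Check digit: 5


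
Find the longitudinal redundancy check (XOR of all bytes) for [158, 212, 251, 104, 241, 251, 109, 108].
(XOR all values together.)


XOR chain: 158 ^ 212 ^ 251 ^ 104 ^ 241 ^ 251 ^ 109 ^ 108 = 210

210


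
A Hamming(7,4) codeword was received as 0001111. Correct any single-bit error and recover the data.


Syndrome = 0: no error detected

Data: 0111 (no errors)


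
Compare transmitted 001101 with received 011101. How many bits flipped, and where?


XOR: 010000

1 error(s) at position(s): 1


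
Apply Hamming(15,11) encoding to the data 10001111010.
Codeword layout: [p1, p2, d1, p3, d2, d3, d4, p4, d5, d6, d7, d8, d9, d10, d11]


Parity bits: p1=1, p2=0, p3=0, p4=1

101000011111010


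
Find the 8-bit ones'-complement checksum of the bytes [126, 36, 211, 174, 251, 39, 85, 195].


Sum = 1117 mod 256 = 93
Complement = 162

162


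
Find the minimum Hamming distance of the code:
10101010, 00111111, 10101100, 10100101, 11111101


Comparing all pairs, minimum distance: 2
Can detect 1 errors, correct 0 errors

2


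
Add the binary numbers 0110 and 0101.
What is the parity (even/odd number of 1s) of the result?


0110 = 6
0101 = 5
Sum = 11 = 1011
1s count = 3

odd parity (3 ones in 1011)


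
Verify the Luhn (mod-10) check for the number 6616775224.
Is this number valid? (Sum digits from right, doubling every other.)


Luhn sum = 40
40 mod 10 = 0

Valid (Luhn sum mod 10 = 0)


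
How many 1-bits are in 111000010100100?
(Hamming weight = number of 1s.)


Counting 1s in 111000010100100

6


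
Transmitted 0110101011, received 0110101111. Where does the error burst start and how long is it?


XOR: 0000000100

Burst at position 7, length 1


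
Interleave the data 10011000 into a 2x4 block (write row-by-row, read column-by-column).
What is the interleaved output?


Matrix:
  1001
  1000
Read columns: 11000010

11000010


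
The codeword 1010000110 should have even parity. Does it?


Number of 1s: 4

Yes, parity is correct (4 ones)


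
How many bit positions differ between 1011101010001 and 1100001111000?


XOR: 0111100101001
Count of 1s: 7

7


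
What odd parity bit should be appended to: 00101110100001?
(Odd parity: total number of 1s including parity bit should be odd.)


Number of 1s in data: 6
Parity bit: 1

1


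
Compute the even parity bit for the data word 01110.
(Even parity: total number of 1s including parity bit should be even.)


Number of 1s in data: 3
Parity bit: 1

1


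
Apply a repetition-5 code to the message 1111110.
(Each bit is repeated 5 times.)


Each bit -> 5 copies

11111111111111111111111111111100000


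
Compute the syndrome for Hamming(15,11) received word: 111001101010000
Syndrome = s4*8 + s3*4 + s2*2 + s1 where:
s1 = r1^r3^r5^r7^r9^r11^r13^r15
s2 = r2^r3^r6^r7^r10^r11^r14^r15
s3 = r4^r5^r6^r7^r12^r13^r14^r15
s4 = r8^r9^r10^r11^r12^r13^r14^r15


s1=1, s2=1, s3=0, s4=0

Syndrome = 3 (error at position 3)


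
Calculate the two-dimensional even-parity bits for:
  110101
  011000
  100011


Row parities: 001
Column parities: 001110

Row P: 001, Col P: 001110, Corner: 1


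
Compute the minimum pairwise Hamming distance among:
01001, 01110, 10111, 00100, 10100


Comparing all pairs, minimum distance: 1
Can detect 0 errors, correct 0 errors

1


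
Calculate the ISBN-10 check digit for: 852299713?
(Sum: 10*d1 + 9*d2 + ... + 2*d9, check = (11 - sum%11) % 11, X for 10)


Weighted sum: 291
291 mod 11 = 5

Check digit: 6


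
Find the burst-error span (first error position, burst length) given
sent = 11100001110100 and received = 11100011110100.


XOR: 00000010000000

Burst at position 6, length 1


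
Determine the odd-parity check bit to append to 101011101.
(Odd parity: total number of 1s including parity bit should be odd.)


Number of 1s in data: 6
Parity bit: 1

1


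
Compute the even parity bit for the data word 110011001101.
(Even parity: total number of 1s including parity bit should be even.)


Number of 1s in data: 7
Parity bit: 1

1


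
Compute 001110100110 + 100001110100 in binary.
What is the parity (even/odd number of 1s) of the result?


001110100110 = 934
100001110100 = 2164
Sum = 3098 = 110000011010
1s count = 5

odd parity (5 ones in 110000011010)


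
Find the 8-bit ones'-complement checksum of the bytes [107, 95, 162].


Sum = 364 mod 256 = 108
Complement = 147

147


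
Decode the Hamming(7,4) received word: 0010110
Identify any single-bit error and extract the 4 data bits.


Syndrome = 0: no error detected

Data: 1110 (no errors)


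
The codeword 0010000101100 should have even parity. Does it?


Number of 1s: 4

Yes, parity is correct (4 ones)


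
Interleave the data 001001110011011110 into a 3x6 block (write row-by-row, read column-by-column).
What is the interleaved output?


Matrix:
  001001
  110011
  011110
Read columns: 010011101001011110

010011101001011110


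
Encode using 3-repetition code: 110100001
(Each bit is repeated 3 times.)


Each bit -> 3 copies

111111000111000000000000111


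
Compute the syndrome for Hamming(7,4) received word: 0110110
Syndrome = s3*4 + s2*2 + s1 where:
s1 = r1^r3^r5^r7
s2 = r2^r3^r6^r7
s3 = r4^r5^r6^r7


s1=0, s2=1, s3=0

Syndrome = 2 (error at position 2)


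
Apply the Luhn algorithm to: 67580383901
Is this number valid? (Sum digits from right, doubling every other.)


Luhn sum = 53
53 mod 10 = 3

Invalid (Luhn sum mod 10 = 3)


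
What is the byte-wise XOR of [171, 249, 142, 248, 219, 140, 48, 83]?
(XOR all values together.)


XOR chain: 171 ^ 249 ^ 142 ^ 248 ^ 219 ^ 140 ^ 48 ^ 83 = 16

16


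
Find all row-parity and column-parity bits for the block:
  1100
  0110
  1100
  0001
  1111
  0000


Row parities: 000100
Column parities: 1000

Row P: 000100, Col P: 1000, Corner: 1


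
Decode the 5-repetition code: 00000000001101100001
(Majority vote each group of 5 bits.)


Groups: 00000, 00000, 11011, 00001
Majority votes: 0010

0010


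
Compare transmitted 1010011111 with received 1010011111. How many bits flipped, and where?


XOR: 0000000000

0 errors (received matches sent)


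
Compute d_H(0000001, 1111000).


XOR: 1111001
Count of 1s: 5

5


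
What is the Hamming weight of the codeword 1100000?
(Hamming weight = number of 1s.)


Counting 1s in 1100000

2


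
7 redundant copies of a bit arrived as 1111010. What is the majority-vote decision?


Ones: 5 out of 7
Threshold: 4

1 (5/7 voted 1)


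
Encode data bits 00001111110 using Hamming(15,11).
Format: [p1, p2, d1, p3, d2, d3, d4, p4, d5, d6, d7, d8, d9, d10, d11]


Parity bits: p1=1, p2=1, p3=1, p4=0

110100001111110


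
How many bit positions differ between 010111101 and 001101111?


XOR: 011010010
Count of 1s: 4

4


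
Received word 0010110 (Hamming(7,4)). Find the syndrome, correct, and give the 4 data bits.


Syndrome = 0: no error detected

Data: 1110 (no errors)


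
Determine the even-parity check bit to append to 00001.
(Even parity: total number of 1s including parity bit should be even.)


Number of 1s in data: 1
Parity bit: 1

1


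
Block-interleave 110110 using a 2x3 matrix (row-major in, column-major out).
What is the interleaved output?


Matrix:
  110
  110
Read columns: 111100

111100


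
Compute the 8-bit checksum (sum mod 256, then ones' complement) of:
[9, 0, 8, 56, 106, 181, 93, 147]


Sum = 600 mod 256 = 88
Complement = 167

167


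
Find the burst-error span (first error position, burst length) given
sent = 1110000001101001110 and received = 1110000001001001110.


XOR: 0000000000100000000

Burst at position 10, length 1


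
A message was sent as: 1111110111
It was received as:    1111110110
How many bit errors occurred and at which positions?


XOR: 0000000001

1 error(s) at position(s): 9


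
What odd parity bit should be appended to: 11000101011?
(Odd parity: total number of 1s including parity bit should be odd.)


Number of 1s in data: 6
Parity bit: 1

1


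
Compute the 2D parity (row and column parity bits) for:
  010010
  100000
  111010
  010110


Row parities: 0101
Column parities: 011110

Row P: 0101, Col P: 011110, Corner: 0


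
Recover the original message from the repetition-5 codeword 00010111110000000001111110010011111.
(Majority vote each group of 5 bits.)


Groups: 00010, 11111, 00000, 00001, 11111, 00100, 11111
Majority votes: 0100101

0100101


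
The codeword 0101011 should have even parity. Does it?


Number of 1s: 4

Yes, parity is correct (4 ones)


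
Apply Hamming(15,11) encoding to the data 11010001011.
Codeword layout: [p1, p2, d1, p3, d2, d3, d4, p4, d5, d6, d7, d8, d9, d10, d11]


Parity bits: p1=0, p2=0, p3=1, p4=1

001110110001011


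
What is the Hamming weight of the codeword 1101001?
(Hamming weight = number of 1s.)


Counting 1s in 1101001

4


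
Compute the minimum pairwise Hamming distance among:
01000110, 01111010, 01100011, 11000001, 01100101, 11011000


Comparing all pairs, minimum distance: 2
Can detect 1 errors, correct 0 errors

2


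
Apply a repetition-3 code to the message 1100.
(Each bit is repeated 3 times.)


Each bit -> 3 copies

111111000000


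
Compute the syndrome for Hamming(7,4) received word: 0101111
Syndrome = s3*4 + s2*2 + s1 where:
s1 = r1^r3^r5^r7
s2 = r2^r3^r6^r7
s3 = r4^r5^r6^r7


s1=0, s2=1, s3=0

Syndrome = 2 (error at position 2)


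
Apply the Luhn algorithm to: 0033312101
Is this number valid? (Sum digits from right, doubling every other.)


Luhn sum = 22
22 mod 10 = 2

Invalid (Luhn sum mod 10 = 2)


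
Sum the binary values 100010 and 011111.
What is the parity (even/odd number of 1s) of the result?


100010 = 34
011111 = 31
Sum = 65 = 1000001
1s count = 2

even parity (2 ones in 1000001)


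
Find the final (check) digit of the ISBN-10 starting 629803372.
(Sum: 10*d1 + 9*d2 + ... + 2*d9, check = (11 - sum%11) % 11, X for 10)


Weighted sum: 258
258 mod 11 = 5

Check digit: 6


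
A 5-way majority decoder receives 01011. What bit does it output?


Ones: 3 out of 5
Threshold: 3

1 (3/5 voted 1)


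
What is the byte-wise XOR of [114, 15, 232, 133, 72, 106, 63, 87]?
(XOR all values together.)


XOR chain: 114 ^ 15 ^ 232 ^ 133 ^ 72 ^ 106 ^ 63 ^ 87 = 90

90


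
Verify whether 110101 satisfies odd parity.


Number of 1s: 4

No, parity error (4 ones)


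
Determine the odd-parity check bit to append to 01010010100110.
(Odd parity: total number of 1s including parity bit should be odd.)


Number of 1s in data: 6
Parity bit: 1

1


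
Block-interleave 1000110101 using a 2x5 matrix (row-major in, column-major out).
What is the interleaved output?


Matrix:
  10001
  10101
Read columns: 1100010011

1100010011


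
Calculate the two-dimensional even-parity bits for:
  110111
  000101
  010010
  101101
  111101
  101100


Row parities: 100011
Column parities: 011100

Row P: 100011, Col P: 011100, Corner: 1


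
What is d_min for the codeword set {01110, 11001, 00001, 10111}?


Comparing all pairs, minimum distance: 2
Can detect 1 errors, correct 0 errors

2


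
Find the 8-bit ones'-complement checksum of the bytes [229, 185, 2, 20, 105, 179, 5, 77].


Sum = 802 mod 256 = 34
Complement = 221

221


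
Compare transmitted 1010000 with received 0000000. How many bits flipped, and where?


XOR: 1010000

2 error(s) at position(s): 0, 2


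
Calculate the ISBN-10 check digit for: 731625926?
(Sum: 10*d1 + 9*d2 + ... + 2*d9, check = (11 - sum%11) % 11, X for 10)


Weighted sum: 238
238 mod 11 = 7

Check digit: 4


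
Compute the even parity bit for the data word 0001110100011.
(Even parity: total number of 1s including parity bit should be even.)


Number of 1s in data: 6
Parity bit: 0

0


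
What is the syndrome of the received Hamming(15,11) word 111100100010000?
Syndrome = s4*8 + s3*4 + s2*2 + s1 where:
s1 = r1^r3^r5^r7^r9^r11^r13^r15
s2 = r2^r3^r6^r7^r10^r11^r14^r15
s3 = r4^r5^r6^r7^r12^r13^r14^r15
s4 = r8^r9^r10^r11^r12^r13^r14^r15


s1=0, s2=0, s3=0, s4=1

Syndrome = 8 (error at position 8)


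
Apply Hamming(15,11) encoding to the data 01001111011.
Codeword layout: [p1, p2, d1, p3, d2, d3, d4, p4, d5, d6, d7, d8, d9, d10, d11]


Parity bits: p1=0, p2=0, p3=0, p4=0

000010001111011


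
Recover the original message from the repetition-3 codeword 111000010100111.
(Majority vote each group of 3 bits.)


Groups: 111, 000, 010, 100, 111
Majority votes: 10001

10001


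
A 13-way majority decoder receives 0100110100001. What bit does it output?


Ones: 5 out of 13
Threshold: 7

0 (5/13 voted 1)


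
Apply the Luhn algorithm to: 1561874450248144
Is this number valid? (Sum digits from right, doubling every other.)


Luhn sum = 66
66 mod 10 = 6

Invalid (Luhn sum mod 10 = 6)


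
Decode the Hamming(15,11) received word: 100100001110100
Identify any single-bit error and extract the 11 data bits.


Syndrome = 0: no error detected

Data: 00001110100 (no errors)


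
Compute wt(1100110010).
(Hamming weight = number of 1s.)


Counting 1s in 1100110010

5


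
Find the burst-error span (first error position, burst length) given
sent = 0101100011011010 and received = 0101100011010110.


XOR: 0000000000001100

Burst at position 12, length 2


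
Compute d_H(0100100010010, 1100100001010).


XOR: 1000000011000
Count of 1s: 3

3


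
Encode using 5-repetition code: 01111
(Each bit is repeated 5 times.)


Each bit -> 5 copies

0000011111111111111111111


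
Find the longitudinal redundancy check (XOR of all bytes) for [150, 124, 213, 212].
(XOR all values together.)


XOR chain: 150 ^ 124 ^ 213 ^ 212 = 235

235


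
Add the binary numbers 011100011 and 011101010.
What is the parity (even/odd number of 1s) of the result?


011100011 = 227
011101010 = 234
Sum = 461 = 111001101
1s count = 6

even parity (6 ones in 111001101)


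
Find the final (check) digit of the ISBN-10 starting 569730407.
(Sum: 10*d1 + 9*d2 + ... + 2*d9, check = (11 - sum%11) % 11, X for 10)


Weighted sum: 273
273 mod 11 = 9

Check digit: 2


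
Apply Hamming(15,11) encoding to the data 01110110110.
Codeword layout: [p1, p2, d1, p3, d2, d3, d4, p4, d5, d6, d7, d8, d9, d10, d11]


Parity bits: p1=0, p2=1, p3=1, p4=0

010111100110110


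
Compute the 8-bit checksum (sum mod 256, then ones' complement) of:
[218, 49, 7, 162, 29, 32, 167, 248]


Sum = 912 mod 256 = 144
Complement = 111

111


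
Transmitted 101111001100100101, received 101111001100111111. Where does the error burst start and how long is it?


XOR: 000000000000011010

Burst at position 13, length 4


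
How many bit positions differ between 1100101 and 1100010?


XOR: 0000111
Count of 1s: 3

3


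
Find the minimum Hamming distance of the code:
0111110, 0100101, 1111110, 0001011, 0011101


Comparing all pairs, minimum distance: 1
Can detect 0 errors, correct 0 errors

1


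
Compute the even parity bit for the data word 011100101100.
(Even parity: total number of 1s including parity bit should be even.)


Number of 1s in data: 6
Parity bit: 0

0


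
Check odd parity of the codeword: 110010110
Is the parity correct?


Number of 1s: 5

Yes, parity is correct (5 ones)


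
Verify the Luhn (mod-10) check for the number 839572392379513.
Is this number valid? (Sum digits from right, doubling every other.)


Luhn sum = 81
81 mod 10 = 1

Invalid (Luhn sum mod 10 = 1)


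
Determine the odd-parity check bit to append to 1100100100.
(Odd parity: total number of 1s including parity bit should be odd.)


Number of 1s in data: 4
Parity bit: 1

1


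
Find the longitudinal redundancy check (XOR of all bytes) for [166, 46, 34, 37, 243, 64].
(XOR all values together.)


XOR chain: 166 ^ 46 ^ 34 ^ 37 ^ 243 ^ 64 = 60

60


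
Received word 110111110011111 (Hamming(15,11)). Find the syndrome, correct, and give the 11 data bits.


Syndrome = 0: no error detected

Data: 01110011111 (no errors)


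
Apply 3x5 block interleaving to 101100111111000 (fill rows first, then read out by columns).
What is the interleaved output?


Matrix:
  10110
  01111
  11000
Read columns: 101011110110010

101011110110010


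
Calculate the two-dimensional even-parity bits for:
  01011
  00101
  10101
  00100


Row parities: 1011
Column parities: 11111

Row P: 1011, Col P: 11111, Corner: 1


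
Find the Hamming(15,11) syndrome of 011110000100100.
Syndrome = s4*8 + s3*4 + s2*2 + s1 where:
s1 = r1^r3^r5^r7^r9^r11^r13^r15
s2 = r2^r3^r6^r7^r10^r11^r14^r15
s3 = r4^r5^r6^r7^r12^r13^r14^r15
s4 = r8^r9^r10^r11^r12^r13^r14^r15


s1=1, s2=1, s3=1, s4=0

Syndrome = 7 (error at position 7)


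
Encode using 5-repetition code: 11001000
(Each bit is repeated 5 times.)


Each bit -> 5 copies

1111111111000000000011111000000000000000


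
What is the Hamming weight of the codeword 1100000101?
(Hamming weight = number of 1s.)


Counting 1s in 1100000101

4


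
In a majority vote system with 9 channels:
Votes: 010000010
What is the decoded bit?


Ones: 2 out of 9
Threshold: 5

0 (2/9 voted 1)


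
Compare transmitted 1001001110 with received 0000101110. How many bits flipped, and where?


XOR: 1001100000

3 error(s) at position(s): 0, 3, 4


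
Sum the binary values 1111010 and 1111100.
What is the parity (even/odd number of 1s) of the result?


1111010 = 122
1111100 = 124
Sum = 246 = 11110110
1s count = 6

even parity (6 ones in 11110110)


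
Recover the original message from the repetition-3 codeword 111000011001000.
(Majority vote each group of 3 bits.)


Groups: 111, 000, 011, 001, 000
Majority votes: 10100

10100


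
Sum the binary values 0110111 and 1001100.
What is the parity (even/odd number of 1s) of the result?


0110111 = 55
1001100 = 76
Sum = 131 = 10000011
1s count = 3

odd parity (3 ones in 10000011)


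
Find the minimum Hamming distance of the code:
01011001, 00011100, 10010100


Comparing all pairs, minimum distance: 2
Can detect 1 errors, correct 0 errors

2


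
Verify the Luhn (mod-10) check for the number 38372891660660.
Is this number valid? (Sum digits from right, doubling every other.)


Luhn sum = 67
67 mod 10 = 7

Invalid (Luhn sum mod 10 = 7)


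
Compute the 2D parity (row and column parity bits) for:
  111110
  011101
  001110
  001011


Row parities: 1011
Column parities: 100110

Row P: 1011, Col P: 100110, Corner: 1


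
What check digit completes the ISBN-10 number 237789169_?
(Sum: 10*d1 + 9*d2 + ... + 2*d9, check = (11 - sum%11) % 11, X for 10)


Weighted sum: 285
285 mod 11 = 10

Check digit: 1


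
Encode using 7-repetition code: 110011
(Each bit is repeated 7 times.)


Each bit -> 7 copies

111111111111110000000000000011111111111111


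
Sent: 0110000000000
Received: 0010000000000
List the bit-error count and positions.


XOR: 0100000000000

1 error(s) at position(s): 1


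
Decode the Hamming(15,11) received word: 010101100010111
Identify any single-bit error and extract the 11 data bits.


Syndrome = 0: no error detected

Data: 00110010111 (no errors)


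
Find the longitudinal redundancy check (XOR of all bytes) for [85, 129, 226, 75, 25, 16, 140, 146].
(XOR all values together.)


XOR chain: 85 ^ 129 ^ 226 ^ 75 ^ 25 ^ 16 ^ 140 ^ 146 = 106

106


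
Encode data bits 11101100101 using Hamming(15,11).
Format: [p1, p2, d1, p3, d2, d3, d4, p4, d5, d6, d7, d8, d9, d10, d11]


Parity bits: p1=1, p2=0, p3=0, p4=0

101011001100101


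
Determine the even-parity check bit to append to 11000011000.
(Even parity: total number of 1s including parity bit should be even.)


Number of 1s in data: 4
Parity bit: 0

0


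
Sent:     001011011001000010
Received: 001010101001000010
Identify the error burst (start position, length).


XOR: 000001110000000000

Burst at position 5, length 3


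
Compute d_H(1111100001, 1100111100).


XOR: 0011011101
Count of 1s: 6

6


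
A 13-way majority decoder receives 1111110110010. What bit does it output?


Ones: 9 out of 13
Threshold: 7

1 (9/13 voted 1)


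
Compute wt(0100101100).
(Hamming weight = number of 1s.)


Counting 1s in 0100101100

4


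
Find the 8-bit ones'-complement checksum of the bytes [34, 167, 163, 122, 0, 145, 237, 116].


Sum = 984 mod 256 = 216
Complement = 39

39


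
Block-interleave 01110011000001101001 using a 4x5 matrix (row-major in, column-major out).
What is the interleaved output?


Matrix:
  01110
  01100
  00011
  01001
Read columns: 00001101110010100011

00001101110010100011


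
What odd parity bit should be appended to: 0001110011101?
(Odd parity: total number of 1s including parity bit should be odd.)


Number of 1s in data: 7
Parity bit: 0

0


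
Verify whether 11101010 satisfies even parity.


Number of 1s: 5

No, parity error (5 ones)


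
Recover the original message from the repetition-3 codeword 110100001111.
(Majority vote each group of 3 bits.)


Groups: 110, 100, 001, 111
Majority votes: 1001

1001


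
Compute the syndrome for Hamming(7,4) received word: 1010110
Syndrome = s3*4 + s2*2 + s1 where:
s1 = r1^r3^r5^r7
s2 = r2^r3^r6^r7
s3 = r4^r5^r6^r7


s1=1, s2=0, s3=0

Syndrome = 1 (error at position 1)


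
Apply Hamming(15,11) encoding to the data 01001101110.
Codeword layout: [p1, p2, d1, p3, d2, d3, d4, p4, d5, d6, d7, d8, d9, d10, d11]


Parity bits: p1=1, p2=0, p3=0, p4=1

100010011101110


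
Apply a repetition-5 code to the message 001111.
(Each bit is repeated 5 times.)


Each bit -> 5 copies

000000000011111111111111111111


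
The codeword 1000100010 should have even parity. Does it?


Number of 1s: 3

No, parity error (3 ones)


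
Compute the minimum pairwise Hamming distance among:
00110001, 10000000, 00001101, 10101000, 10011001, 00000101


Comparing all pairs, minimum distance: 1
Can detect 0 errors, correct 0 errors

1


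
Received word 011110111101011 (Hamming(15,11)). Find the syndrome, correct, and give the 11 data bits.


Syndrome = 1: error at position 1

Data: 11011101011 (corrected bit 1)


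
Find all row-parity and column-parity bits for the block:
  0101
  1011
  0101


Row parities: 010
Column parities: 1011

Row P: 010, Col P: 1011, Corner: 1


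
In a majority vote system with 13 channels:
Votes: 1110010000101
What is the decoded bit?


Ones: 6 out of 13
Threshold: 7

0 (6/13 voted 1)


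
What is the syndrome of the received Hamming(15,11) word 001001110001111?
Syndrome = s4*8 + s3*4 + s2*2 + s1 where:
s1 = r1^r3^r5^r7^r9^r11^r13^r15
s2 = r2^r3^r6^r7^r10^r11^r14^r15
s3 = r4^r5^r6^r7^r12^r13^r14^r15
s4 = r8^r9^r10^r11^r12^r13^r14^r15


s1=0, s2=1, s3=0, s4=1

Syndrome = 10 (error at position 10)


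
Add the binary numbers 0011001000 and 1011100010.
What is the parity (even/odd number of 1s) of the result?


0011001000 = 200
1011100010 = 738
Sum = 938 = 1110101010
1s count = 6

even parity (6 ones in 1110101010)


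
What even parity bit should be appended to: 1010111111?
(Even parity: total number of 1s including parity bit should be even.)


Number of 1s in data: 8
Parity bit: 0

0


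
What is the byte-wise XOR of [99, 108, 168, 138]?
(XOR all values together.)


XOR chain: 99 ^ 108 ^ 168 ^ 138 = 45

45


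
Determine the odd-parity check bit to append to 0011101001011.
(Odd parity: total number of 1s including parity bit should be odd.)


Number of 1s in data: 7
Parity bit: 0

0


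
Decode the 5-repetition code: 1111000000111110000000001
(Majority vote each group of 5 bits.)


Groups: 11110, 00000, 11111, 00000, 00001
Majority votes: 10100

10100


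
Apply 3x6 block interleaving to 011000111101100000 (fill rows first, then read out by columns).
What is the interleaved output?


Matrix:
  011000
  111101
  100000
Read columns: 011110110010000010

011110110010000010


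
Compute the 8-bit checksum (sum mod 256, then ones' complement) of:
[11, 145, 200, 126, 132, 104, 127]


Sum = 845 mod 256 = 77
Complement = 178

178


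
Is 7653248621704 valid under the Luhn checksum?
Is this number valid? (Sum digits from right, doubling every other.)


Luhn sum = 57
57 mod 10 = 7

Invalid (Luhn sum mod 10 = 7)


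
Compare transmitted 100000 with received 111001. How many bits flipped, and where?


XOR: 011001

3 error(s) at position(s): 1, 2, 5


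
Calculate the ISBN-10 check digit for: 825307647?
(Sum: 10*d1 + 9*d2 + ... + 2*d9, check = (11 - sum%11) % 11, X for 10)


Weighted sum: 244
244 mod 11 = 2

Check digit: 9


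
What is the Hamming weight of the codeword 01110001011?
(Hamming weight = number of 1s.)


Counting 1s in 01110001011

6


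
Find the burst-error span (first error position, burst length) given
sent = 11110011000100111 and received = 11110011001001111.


XOR: 00000000001101000

Burst at position 10, length 4


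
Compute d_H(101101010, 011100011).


XOR: 110001001
Count of 1s: 4

4


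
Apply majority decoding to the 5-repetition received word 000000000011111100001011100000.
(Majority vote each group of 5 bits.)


Groups: 00000, 00000, 11111, 10000, 10111, 00000
Majority votes: 001010

001010


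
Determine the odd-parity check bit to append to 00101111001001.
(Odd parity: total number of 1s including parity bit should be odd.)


Number of 1s in data: 7
Parity bit: 0

0


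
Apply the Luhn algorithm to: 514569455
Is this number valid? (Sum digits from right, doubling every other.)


Luhn sum = 37
37 mod 10 = 7

Invalid (Luhn sum mod 10 = 7)


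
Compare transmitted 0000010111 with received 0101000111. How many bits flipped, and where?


XOR: 0101010000

3 error(s) at position(s): 1, 3, 5


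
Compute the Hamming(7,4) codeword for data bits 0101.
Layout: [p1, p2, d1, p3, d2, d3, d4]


Parity bits: p1=0, p2=1, p3=0

0100101


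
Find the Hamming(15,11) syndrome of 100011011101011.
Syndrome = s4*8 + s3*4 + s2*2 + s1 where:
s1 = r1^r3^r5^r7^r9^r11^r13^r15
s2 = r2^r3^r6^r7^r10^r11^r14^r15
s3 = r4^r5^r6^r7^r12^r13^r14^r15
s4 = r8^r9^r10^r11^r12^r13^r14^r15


s1=0, s2=0, s3=1, s4=0

Syndrome = 4 (error at position 4)


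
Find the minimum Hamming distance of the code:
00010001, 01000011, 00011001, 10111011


Comparing all pairs, minimum distance: 1
Can detect 0 errors, correct 0 errors

1


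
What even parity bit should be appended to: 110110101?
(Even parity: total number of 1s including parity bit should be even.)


Number of 1s in data: 6
Parity bit: 0

0


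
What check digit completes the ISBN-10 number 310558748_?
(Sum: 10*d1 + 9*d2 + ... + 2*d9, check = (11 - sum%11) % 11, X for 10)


Weighted sum: 200
200 mod 11 = 2

Check digit: 9


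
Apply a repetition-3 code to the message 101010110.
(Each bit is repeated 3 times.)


Each bit -> 3 copies

111000111000111000111111000


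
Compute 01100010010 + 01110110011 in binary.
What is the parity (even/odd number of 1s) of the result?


01100010010 = 786
01110110011 = 947
Sum = 1733 = 11011000101
1s count = 6

even parity (6 ones in 11011000101)


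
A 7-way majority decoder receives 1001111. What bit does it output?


Ones: 5 out of 7
Threshold: 4

1 (5/7 voted 1)


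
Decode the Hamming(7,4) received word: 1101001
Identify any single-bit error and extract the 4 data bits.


Syndrome = 0: no error detected

Data: 0001 (no errors)


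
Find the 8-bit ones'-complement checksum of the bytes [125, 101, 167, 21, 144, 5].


Sum = 563 mod 256 = 51
Complement = 204

204


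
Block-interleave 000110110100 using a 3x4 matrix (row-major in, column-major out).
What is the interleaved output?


Matrix:
  0001
  1011
  0100
Read columns: 010001010110

010001010110


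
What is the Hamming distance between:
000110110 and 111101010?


XOR: 111011100
Count of 1s: 6

6


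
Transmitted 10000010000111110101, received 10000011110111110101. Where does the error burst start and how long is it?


XOR: 00000001110000000000

Burst at position 7, length 3


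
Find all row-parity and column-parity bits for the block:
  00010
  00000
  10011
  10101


Row parities: 1011
Column parities: 00100

Row P: 1011, Col P: 00100, Corner: 1


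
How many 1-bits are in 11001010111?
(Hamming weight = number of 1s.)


Counting 1s in 11001010111

7


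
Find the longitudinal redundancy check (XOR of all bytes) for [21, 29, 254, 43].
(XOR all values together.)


XOR chain: 21 ^ 29 ^ 254 ^ 43 = 221

221


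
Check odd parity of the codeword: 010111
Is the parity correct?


Number of 1s: 4

No, parity error (4 ones)


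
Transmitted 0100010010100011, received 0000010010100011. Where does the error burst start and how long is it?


XOR: 0100000000000000

Burst at position 1, length 1


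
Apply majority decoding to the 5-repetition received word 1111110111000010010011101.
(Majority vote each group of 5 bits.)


Groups: 11111, 10111, 00001, 00100, 11101
Majority votes: 11001

11001


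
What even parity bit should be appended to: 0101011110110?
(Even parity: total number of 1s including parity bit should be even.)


Number of 1s in data: 8
Parity bit: 0

0


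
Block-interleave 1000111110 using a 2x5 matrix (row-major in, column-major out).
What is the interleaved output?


Matrix:
  10001
  11110
Read columns: 1101010110

1101010110


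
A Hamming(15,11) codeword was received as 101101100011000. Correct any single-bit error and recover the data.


Syndrome = 0: no error detected

Data: 10110011000 (no errors)


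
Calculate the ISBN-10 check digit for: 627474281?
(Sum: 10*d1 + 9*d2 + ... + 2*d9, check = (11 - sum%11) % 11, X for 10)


Weighted sum: 258
258 mod 11 = 5

Check digit: 6


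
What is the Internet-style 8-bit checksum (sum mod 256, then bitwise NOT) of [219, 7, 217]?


Sum = 443 mod 256 = 187
Complement = 68

68


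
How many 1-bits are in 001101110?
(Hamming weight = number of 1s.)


Counting 1s in 001101110

5


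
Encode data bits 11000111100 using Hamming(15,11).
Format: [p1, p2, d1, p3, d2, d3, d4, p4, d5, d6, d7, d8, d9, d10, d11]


Parity bits: p1=0, p2=1, p3=1, p4=0

011110000111100


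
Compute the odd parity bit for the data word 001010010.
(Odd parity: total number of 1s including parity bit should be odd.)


Number of 1s in data: 3
Parity bit: 0

0


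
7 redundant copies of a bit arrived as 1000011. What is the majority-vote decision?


Ones: 3 out of 7
Threshold: 4

0 (3/7 voted 1)


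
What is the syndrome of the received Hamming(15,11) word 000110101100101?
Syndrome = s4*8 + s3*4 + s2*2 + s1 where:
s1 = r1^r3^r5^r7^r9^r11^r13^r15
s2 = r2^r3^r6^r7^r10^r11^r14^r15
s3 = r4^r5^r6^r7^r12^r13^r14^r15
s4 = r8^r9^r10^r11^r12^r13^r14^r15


s1=1, s2=1, s3=1, s4=0

Syndrome = 7 (error at position 7)


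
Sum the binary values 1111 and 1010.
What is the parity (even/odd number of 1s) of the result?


1111 = 15
1010 = 10
Sum = 25 = 11001
1s count = 3

odd parity (3 ones in 11001)


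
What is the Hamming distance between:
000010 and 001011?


XOR: 001001
Count of 1s: 2

2


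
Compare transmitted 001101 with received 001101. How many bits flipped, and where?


XOR: 000000

0 errors (received matches sent)


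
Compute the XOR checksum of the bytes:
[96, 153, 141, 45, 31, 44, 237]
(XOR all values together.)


XOR chain: 96 ^ 153 ^ 141 ^ 45 ^ 31 ^ 44 ^ 237 = 135

135


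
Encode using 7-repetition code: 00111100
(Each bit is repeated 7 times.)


Each bit -> 7 copies

00000000000000111111111111111111111111111100000000000000


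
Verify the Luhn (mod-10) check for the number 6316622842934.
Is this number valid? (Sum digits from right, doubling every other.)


Luhn sum = 62
62 mod 10 = 2

Invalid (Luhn sum mod 10 = 2)


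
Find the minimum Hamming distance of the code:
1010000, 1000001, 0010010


Comparing all pairs, minimum distance: 2
Can detect 1 errors, correct 0 errors

2


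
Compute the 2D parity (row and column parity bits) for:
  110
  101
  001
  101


Row parities: 0010
Column parities: 111

Row P: 0010, Col P: 111, Corner: 1


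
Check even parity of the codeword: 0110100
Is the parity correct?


Number of 1s: 3

No, parity error (3 ones)


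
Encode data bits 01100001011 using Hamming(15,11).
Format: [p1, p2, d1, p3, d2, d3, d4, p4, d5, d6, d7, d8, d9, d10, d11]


Parity bits: p1=0, p2=1, p3=1, p4=1

010111010001011


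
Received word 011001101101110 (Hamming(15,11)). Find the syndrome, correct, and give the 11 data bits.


Syndrome = 12: error at position 12

Data: 10111100110 (corrected bit 12)


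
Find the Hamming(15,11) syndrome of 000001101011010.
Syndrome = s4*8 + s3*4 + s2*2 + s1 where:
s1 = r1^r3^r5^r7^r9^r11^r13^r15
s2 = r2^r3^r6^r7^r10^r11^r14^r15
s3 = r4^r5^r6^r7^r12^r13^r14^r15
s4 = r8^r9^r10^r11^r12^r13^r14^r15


s1=1, s2=0, s3=0, s4=0

Syndrome = 1 (error at position 1)


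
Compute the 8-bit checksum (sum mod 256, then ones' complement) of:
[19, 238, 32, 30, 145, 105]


Sum = 569 mod 256 = 57
Complement = 198

198


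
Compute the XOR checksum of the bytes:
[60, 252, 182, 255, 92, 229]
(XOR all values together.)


XOR chain: 60 ^ 252 ^ 182 ^ 255 ^ 92 ^ 229 = 48

48


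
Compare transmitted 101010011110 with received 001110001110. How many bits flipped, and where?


XOR: 100100010000

3 error(s) at position(s): 0, 3, 7


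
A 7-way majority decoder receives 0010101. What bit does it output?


Ones: 3 out of 7
Threshold: 4

0 (3/7 voted 1)


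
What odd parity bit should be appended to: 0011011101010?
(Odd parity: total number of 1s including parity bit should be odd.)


Number of 1s in data: 7
Parity bit: 0

0


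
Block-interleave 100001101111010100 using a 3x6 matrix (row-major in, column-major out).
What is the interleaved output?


Matrix:
  100001
  101111
  010100
Read columns: 110001010011010110

110001010011010110


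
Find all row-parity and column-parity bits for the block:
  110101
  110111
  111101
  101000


Row parities: 0110
Column parities: 010111

Row P: 0110, Col P: 010111, Corner: 0


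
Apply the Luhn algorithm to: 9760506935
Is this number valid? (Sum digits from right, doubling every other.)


Luhn sum = 43
43 mod 10 = 3

Invalid (Luhn sum mod 10 = 3)


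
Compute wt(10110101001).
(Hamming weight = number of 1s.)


Counting 1s in 10110101001

6


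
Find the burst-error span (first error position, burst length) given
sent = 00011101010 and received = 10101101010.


XOR: 10110000000

Burst at position 0, length 4


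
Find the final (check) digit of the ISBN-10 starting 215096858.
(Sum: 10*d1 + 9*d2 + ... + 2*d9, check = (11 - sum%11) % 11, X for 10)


Weighted sum: 216
216 mod 11 = 7

Check digit: 4


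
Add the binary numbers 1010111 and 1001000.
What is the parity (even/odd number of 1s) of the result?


1010111 = 87
1001000 = 72
Sum = 159 = 10011111
1s count = 6

even parity (6 ones in 10011111)


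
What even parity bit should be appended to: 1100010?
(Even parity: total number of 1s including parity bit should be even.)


Number of 1s in data: 3
Parity bit: 1

1


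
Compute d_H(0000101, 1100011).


XOR: 1100110
Count of 1s: 4

4


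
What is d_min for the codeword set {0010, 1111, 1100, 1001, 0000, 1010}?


Comparing all pairs, minimum distance: 1
Can detect 0 errors, correct 0 errors

1


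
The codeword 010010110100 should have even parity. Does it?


Number of 1s: 5

No, parity error (5 ones)


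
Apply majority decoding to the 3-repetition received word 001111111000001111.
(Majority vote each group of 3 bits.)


Groups: 001, 111, 111, 000, 001, 111
Majority votes: 011001

011001


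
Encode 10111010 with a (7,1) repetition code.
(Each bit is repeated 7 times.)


Each bit -> 7 copies

11111110000000111111111111111111111000000011111110000000


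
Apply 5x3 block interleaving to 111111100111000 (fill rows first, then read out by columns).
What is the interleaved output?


Matrix:
  111
  111
  100
  111
  000
Read columns: 111101101011010

111101101011010


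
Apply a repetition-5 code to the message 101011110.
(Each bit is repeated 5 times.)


Each bit -> 5 copies

111110000011111000001111111111111111111100000


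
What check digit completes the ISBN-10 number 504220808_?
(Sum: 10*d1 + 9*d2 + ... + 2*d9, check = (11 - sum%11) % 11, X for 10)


Weighted sum: 156
156 mod 11 = 2

Check digit: 9


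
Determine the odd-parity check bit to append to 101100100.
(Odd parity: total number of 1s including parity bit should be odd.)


Number of 1s in data: 4
Parity bit: 1

1


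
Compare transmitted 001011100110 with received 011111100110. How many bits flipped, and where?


XOR: 010100000000

2 error(s) at position(s): 1, 3


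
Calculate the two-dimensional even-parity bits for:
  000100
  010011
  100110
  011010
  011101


Row parities: 11110
Column parities: 110110

Row P: 11110, Col P: 110110, Corner: 0


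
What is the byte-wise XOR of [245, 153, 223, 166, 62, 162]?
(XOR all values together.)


XOR chain: 245 ^ 153 ^ 223 ^ 166 ^ 62 ^ 162 = 137

137


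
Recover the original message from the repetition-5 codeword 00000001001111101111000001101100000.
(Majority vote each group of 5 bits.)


Groups: 00000, 00100, 11111, 01111, 00000, 11011, 00000
Majority votes: 0011010

0011010


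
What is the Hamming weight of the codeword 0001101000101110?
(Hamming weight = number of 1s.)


Counting 1s in 0001101000101110

7


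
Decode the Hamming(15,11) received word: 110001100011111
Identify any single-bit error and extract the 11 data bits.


Syndrome = 9: error at position 9

Data: 00111011111 (corrected bit 9)


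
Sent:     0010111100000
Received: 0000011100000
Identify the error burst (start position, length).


XOR: 0010100000000

Burst at position 2, length 3


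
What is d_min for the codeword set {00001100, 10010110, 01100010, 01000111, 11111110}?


Comparing all pairs, minimum distance: 3
Can detect 2 errors, correct 1 errors

3


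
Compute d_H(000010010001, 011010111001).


XOR: 011000101000
Count of 1s: 4

4


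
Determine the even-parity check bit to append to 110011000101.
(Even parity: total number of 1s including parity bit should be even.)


Number of 1s in data: 6
Parity bit: 0

0


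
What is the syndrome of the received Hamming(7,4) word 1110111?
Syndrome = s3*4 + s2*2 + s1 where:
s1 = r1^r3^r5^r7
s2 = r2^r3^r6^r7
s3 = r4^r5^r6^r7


s1=0, s2=0, s3=1

Syndrome = 4 (error at position 4)
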